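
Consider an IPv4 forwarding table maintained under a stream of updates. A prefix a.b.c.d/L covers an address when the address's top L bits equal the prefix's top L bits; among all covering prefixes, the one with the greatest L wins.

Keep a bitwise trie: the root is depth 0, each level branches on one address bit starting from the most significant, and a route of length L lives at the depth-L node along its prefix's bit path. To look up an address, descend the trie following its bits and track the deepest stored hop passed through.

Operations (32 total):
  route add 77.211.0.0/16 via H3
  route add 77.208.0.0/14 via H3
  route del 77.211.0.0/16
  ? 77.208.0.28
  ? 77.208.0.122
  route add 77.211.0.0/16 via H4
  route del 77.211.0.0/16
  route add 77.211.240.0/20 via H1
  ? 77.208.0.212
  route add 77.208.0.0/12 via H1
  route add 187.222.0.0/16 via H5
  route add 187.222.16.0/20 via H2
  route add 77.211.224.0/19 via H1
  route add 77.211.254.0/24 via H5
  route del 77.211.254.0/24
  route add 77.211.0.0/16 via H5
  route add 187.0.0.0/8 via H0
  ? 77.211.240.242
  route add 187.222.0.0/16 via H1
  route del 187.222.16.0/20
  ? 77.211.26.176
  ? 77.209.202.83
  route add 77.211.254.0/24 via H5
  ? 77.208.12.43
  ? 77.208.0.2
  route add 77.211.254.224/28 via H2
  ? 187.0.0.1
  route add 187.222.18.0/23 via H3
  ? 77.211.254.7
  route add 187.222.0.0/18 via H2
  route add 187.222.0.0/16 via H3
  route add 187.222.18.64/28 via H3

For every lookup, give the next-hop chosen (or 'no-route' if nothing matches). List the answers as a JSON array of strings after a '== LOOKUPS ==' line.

Process each operation:
  + 77.211.0.0/16 (H3) depth=16
  + 77.208.0.0/14 (H3) depth=14
  - 77.211.0.0/16 clear@16
  Q 77.208.0.28: descend 01001101110100 ; hops seen [H3] ; pick H3
  Q 77.208.0.122: descend 01001101110100 ; hops seen [H3] ; pick H3
  + 77.211.0.0/16 (H4) depth=16
  - 77.211.0.0/16 clear@16
  + 77.211.240.0/20 (H1) depth=20
  Q 77.208.0.212: descend 01001101110100 ; hops seen [H3] ; pick H3
  + 77.208.0.0/12 (H1) depth=12
  + 187.222.0.0/16 (H5) depth=16
  + 187.222.16.0/20 (H2) depth=20
  + 77.211.224.0/19 (H1) depth=19
  + 77.211.254.0/24 (H5) depth=24
  - 77.211.254.0/24 clear@24
  + 77.211.0.0/16 (H5) depth=16
  + 187.0.0.0/8 (H0) depth=8
  Q 77.211.240.242: descend 01001101110100111111 ; hops seen [H1,H3,H5,H1,H1] ; pick H1
  + 187.222.0.0/16 (H1) depth=16
  - 187.222.16.0/20 clear@20
  Q 77.211.26.176: descend 0100110111010011 ; hops seen [H1,H3,H5] ; pick H5
  Q 77.209.202.83: descend 01001101110100 ; hops seen [H1,H3] ; pick H3
  + 77.211.254.0/24 (H5) depth=24
  Q 77.208.12.43: descend 01001101110100 ; hops seen [H1,H3] ; pick H3
  Q 77.208.0.2: descend 01001101110100 ; hops seen [H1,H3] ; pick H3
  + 77.211.254.224/28 (H2) depth=28
  Q 187.0.0.1: descend 10111011 ; hops seen [H0] ; pick H0
  + 187.222.18.0/23 (H3) depth=23
  Q 77.211.254.7: descend 010011011101001111111110 ; hops seen [H1,H3,H5,H1,H1,H5] ; pick H5
  + 187.222.0.0/18 (H2) depth=18
  + 187.222.0.0/16 (H3) depth=16
  + 187.222.18.64/28 (H3) depth=28

== LOOKUPS ==
["H3","H3","H3","H1","H5","H3","H3","H3","H0","H5"]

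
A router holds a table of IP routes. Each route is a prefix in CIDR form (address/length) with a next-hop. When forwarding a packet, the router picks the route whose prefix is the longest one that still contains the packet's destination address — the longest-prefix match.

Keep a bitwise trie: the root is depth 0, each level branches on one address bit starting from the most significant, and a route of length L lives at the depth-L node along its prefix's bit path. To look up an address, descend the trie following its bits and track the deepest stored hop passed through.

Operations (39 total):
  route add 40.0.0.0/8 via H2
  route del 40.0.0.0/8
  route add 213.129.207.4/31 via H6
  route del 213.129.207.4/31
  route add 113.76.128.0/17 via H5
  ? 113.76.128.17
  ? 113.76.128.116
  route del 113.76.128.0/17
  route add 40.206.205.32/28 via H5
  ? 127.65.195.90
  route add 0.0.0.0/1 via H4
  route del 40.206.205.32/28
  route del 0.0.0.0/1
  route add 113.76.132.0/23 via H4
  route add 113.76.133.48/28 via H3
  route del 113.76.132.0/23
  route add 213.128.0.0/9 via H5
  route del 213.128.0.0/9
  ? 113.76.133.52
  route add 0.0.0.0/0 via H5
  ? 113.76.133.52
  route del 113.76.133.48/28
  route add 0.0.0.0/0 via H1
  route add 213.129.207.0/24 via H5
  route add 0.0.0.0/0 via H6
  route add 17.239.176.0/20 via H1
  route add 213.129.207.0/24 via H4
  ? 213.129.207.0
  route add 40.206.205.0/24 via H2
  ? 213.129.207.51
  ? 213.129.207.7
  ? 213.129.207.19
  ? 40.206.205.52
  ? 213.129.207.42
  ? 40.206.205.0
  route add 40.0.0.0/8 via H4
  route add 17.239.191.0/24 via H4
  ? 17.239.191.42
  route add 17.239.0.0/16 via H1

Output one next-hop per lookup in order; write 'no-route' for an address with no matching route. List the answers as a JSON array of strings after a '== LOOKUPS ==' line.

Apply in order:
  add 40.0.0.0/8 -> H2 at depth 8
  del 40.0.0.0/8 (clear depth 8)
  add 213.129.207.4/31 -> H6 at depth 31
  del 213.129.207.4/31 (clear depth 31)
  add 113.76.128.0/17 -> H5 at depth 17
  lookup 113.76.128.17: bits 01110001010011001 walk d0:-→d1:-→d2:-→d3:-→d4:-→d5:-→d6:-→d7:-→d8:-→d9:-→d10:-→d11:-→d12:-→d13:-→d14:-→d15:-→d16:-→d17:H5 -> H5
  lookup 113.76.128.116: bits 01110001010011001 walk d0:-→d1:-→d2:-→d3:-→d4:-→d5:-→d6:-→d7:-→d8:-→d9:-→d10:-→d11:-→d12:-→d13:-→d14:-→d15:-→d16:-→d17:H5 -> H5
  del 113.76.128.0/17 (clear depth 17)
  add 40.206.205.32/28 -> H5 at depth 28
  lookup 127.65.195.90: bits 0111 walk d0:-→d1:-→d2:-→d3:-→d4:- -> no-route
  add 0.0.0.0/1 -> H4 at depth 1
  del 40.206.205.32/28 (clear depth 28)
  del 0.0.0.0/1 (clear depth 1)
  add 113.76.132.0/23 -> H4 at depth 23
  add 113.76.133.48/28 -> H3 at depth 28
  del 113.76.132.0/23 (clear depth 23)
  add 213.128.0.0/9 -> H5 at depth 9
  del 213.128.0.0/9 (clear depth 9)
  lookup 113.76.133.52: bits 0111000101001100100001010011 walk d0:-→d1:-→d2:-→d3:-→d4:-→d5:-→d6:-→d7:-→d8:-→d9:-→d10:-→d11:-→d12:-→d13:-→d14:-→d15:-→d16:-→d17:-→d18:-→d19:-→d20:-→d21:-→d22:-→d23:-→d24:-→d25:-→d26:-→d27:-→d28:H3 -> H3
  add 0.0.0.0/0 -> H5 at depth 0
  lookup 113.76.133.52: bits 0111000101001100100001010011 walk d0:H5→d1:-→d2:-→d3:-→d4:-→d5:-→d6:-→d7:-→d8:-→d9:-→d10:-→d11:-→d12:-→d13:-→d14:-→d15:-→d16:-→d17:-→d18:-→d19:-→d20:-→d21:-→d22:-→d23:-→d24:-→d25:-→d26:-→d27:-→d28:H3 -> H3
  del 113.76.133.48/28 (clear depth 28)
  add 0.0.0.0/0 -> H1 at depth 0
  add 213.129.207.0/24 -> H5 at depth 24
  add 0.0.0.0/0 -> H6 at depth 0
  add 17.239.176.0/20 -> H1 at depth 20
  add 213.129.207.0/24 -> H4 at depth 24
  lookup 213.129.207.0: bits 11010101100000011100111100000 walk d0:H6→d1:-→d2:-→d3:-→d4:-→d5:-→d6:-→d7:-→d8:-→d9:-→d10:-→d11:-→d12:-→d13:-→d14:-→d15:-→d16:-→d17:-→d18:-→d19:-→d20:-→d21:-→d22:-→d23:-→d24:H4→d25:-→d26:-→d27:-→d28:-→d29:- -> H4
  add 40.206.205.0/24 -> H2 at depth 24
  lookup 213.129.207.51: bits 11010101100000011100111100 walk d0:H6→d1:-→d2:-→d3:-→d4:-→d5:-→d6:-→d7:-→d8:-→d9:-→d10:-→d11:-→d12:-→d13:-→d14:-→d15:-→d16:-→d17:-→d18:-→d19:-→d20:-→d21:-→d22:-→d23:-→d24:H4→d25:-→d26:- -> H4
  lookup 213.129.207.7: bits 110101011000000111001111000001 walk d0:H6→d1:-→d2:-→d3:-→d4:-→d5:-→d6:-→d7:-→d8:-→d9:-→d10:-→d11:-→d12:-→d13:-→d14:-→d15:-→d16:-→d17:-→d18:-→d19:-→d20:-→d21:-→d22:-→d23:-→d24:H4→d25:-→d26:-→d27:-→d28:-→d29:-→d30:- -> H4
  lookup 213.129.207.19: bits 110101011000000111001111000 walk d0:H6→d1:-→d2:-→d3:-→d4:-→d5:-→d6:-→d7:-→d8:-→d9:-→d10:-→d11:-→d12:-→d13:-→d14:-→d15:-→d16:-→d17:-→d18:-→d19:-→d20:-→d21:-→d22:-→d23:-→d24:H4→d25:-→d26:-→d27:- -> H4
  lookup 40.206.205.52: bits 001010001100111011001101001 walk d0:H6→d1:-→d2:-→d3:-→d4:-→d5:-→d6:-→d7:-→d8:-→d9:-→d10:-→d11:-→d12:-→d13:-→d14:-→d15:-→d16:-→d17:-→d18:-→d19:-→d20:-→d21:-→d22:-→d23:-→d24:H2→d25:-→d26:-→d27:- -> H2
  lookup 213.129.207.42: bits 11010101100000011100111100 walk d0:H6→d1:-→d2:-→d3:-→d4:-→d5:-→d6:-→d7:-→d8:-→d9:-→d10:-→d11:-→d12:-→d13:-→d14:-→d15:-→d16:-→d17:-→d18:-→d19:-→d20:-→d21:-→d22:-→d23:-→d24:H4→d25:-→d26:- -> H4
  lookup 40.206.205.0: bits 00101000110011101100110100 walk d0:H6→d1:-→d2:-→d3:-→d4:-→d5:-→d6:-→d7:-→d8:-→d9:-→d10:-→d11:-→d12:-→d13:-→d14:-→d15:-→d16:-→d17:-→d18:-→d19:-→d20:-→d21:-→d22:-→d23:-→d24:H2→d25:-→d26:- -> H2
  add 40.0.0.0/8 -> H4 at depth 8
  add 17.239.191.0/24 -> H4 at depth 24
  lookup 17.239.191.42: bits 000100011110111110111111 walk d0:H6→d1:-→d2:-→d3:-→d4:-→d5:-→d6:-→d7:-→d8:-→d9:-→d10:-→d11:-→d12:-→d13:-→d14:-→d15:-→d16:-→d17:-→d18:-→d19:-→d20:H1→d21:-→d22:-→d23:-→d24:H4 -> H4
  add 17.239.0.0/16 -> H1 at depth 16

== LOOKUPS ==
["H5","H5","no-route","H3","H3","H4","H4","H4","H4","H2","H4","H2","H4"]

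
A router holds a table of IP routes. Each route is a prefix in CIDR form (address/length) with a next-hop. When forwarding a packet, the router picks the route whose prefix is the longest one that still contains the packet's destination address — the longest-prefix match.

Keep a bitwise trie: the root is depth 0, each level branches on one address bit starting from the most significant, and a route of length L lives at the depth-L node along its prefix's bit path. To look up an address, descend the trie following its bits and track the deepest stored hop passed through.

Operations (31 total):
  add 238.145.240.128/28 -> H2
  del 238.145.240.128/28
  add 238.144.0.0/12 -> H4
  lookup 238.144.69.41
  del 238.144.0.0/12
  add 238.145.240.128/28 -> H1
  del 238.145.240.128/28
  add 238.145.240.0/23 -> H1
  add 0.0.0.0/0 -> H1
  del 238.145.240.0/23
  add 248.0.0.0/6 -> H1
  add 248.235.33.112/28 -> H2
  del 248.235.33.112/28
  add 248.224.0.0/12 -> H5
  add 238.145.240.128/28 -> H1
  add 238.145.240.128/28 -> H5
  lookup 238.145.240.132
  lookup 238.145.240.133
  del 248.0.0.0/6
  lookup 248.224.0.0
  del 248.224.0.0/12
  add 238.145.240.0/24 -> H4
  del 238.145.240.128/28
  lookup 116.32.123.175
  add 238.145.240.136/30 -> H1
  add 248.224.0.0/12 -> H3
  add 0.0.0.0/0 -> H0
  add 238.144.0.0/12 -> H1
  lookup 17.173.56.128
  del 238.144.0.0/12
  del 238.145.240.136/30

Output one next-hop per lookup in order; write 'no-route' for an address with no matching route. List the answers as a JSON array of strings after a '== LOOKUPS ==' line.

Trace:
  + 238.145.240.128/28 (H2) depth=28
  - 238.145.240.128/28 clear@28
  + 238.144.0.0/12 (H4) depth=12
  ? 238.144.69.41  path d0:-→d1:-→d2:-→d3:-→d4:-→d5:-→d6:-→d7:-→d8:-→d9:-→d10:-→d11:-→d12:H4→d13:-→d14:-→d15:-  best=H4
  - 238.144.0.0/12 clear@12
  + 238.145.240.128/28 (H1) depth=28
  - 238.145.240.128/28 clear@28
  + 238.145.240.0/23 (H1) depth=23
  + 0.0.0.0/0 (H1) depth=0
  - 238.145.240.0/23 clear@23
  + 248.0.0.0/6 (H1) depth=6
  + 248.235.33.112/28 (H2) depth=28
  - 248.235.33.112/28 clear@28
  + 248.224.0.0/12 (H5) depth=12
  + 238.145.240.128/28 (H1) depth=28
  + 238.145.240.128/28 (H5) depth=28
  ? 238.145.240.132  path d0:H1→d1:-→d2:-→d3:-→d4:-→d5:-→d6:-→d7:-→d8:-→d9:-→d10:-→d11:-→d12:-→d13:-→d14:-→d15:-→d16:-→d17:-→d18:-→d19:-→d20:-→d21:-→d22:-→d23:-→d24:-→d25:-→d26:-→d27:-→d28:H5  best=H5
  ? 238.145.240.133  path d0:H1→d1:-→d2:-→d3:-→d4:-→d5:-→d6:-→d7:-→d8:-→d9:-→d10:-→d11:-→d12:-→d13:-→d14:-→d15:-→d16:-→d17:-→d18:-→d19:-→d20:-→d21:-→d22:-→d23:-→d24:-→d25:-→d26:-→d27:-→d28:H5  best=H5
  - 248.0.0.0/6 clear@6
  ? 248.224.0.0  path d0:H1→d1:-→d2:-→d3:-→d4:-→d5:-→d6:-→d7:-→d8:-→d9:-→d10:-→d11:-→d12:H5  best=H5
  - 248.224.0.0/12 clear@12
  + 238.145.240.0/24 (H4) depth=24
  - 238.145.240.128/28 clear@28
  ? 116.32.123.175  path d0:H1  best=H1
  + 238.145.240.136/30 (H1) depth=30
  + 248.224.0.0/12 (H3) depth=12
  + 0.0.0.0/0 (H0) depth=0
  + 238.144.0.0/12 (H1) depth=12
  ? 17.173.56.128  path d0:H0  best=H0
  - 238.144.0.0/12 clear@12
  - 238.145.240.136/30 clear@30

== LOOKUPS ==
["H4","H5","H5","H5","H1","H0"]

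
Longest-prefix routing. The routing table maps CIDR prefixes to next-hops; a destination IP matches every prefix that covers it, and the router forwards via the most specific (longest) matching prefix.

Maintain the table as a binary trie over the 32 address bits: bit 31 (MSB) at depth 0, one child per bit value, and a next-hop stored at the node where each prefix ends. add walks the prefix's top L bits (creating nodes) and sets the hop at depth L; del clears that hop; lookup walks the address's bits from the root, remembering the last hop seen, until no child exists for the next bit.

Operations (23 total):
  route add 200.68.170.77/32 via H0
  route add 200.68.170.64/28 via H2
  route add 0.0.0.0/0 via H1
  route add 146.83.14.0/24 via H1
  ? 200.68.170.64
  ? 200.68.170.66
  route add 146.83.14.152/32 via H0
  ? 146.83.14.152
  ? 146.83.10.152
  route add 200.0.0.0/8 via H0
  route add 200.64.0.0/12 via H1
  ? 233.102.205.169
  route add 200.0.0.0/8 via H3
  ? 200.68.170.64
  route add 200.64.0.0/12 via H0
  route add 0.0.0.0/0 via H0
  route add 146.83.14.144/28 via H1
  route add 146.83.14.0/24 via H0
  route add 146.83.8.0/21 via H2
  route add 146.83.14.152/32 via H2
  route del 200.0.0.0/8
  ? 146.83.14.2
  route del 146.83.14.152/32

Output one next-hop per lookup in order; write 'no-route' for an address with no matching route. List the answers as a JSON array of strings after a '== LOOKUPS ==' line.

Apply in order:
  add 200.68.170.77/32 -> H0 at depth 32
  add 200.68.170.64/28 -> H2 at depth 28
  add 0.0.0.0/0 -> H1 at depth 0
  add 146.83.14.0/24 -> H1 at depth 24
  lookup 200.68.170.64: bits 1100100001000100101010100100 walk d0:H1→d1:-→d2:-→d3:-→d4:-→d5:-→d6:-→d7:-→d8:-→d9:-→d10:-→d11:-→d12:-→d13:-→d14:-→d15:-→d16:-→d17:-→d18:-→d19:-→d20:-→d21:-→d22:-→d23:-→d24:-→d25:-→d26:-→d27:-→d28:H2 -> H2
  lookup 200.68.170.66: bits 1100100001000100101010100100 walk d0:H1→d1:-→d2:-→d3:-→d4:-→d5:-→d6:-→d7:-→d8:-→d9:-→d10:-→d11:-→d12:-→d13:-→d14:-→d15:-→d16:-→d17:-→d18:-→d19:-→d20:-→d21:-→d22:-→d23:-→d24:-→d25:-→d26:-→d27:-→d28:H2 -> H2
  add 146.83.14.152/32 -> H0 at depth 32
  lookup 146.83.14.152: bits 10010010010100110000111010011000 walk d0:H1→d1:-→d2:-→d3:-→d4:-→d5:-→d6:-→d7:-→d8:-→d9:-→d10:-→d11:-→d12:-→d13:-→d14:-→d15:-→d16:-→d17:-→d18:-→d19:-→d20:-→d21:-→d22:-→d23:-→d24:H1→d25:-→d26:-→d27:-→d28:-→d29:-→d30:-→d31:-→d32:H0 -> H0
  lookup 146.83.10.152: bits 100100100101001100001 walk d0:H1→d1:-→d2:-→d3:-→d4:-→d5:-→d6:-→d7:-→d8:-→d9:-→d10:-→d11:-→d12:-→d13:-→d14:-→d15:-→d16:-→d17:-→d18:-→d19:-→d20:-→d21:- -> H1
  add 200.0.0.0/8 -> H0 at depth 8
  add 200.64.0.0/12 -> H1 at depth 12
  lookup 233.102.205.169: bits 11 walk d0:H1→d1:-→d2:- -> H1
  add 200.0.0.0/8 -> H3 at depth 8
  lookup 200.68.170.64: bits 1100100001000100101010100100 walk d0:H1→d1:-→d2:-→d3:-→d4:-→d5:-→d6:-→d7:-→d8:H3→d9:-→d10:-→d11:-→d12:H1→d13:-→d14:-→d15:-→d16:-→d17:-→d18:-→d19:-→d20:-→d21:-→d22:-→d23:-→d24:-→d25:-→d26:-→d27:-→d28:H2 -> H2
  add 200.64.0.0/12 -> H0 at depth 12
  add 0.0.0.0/0 -> H0 at depth 0
  add 146.83.14.144/28 -> H1 at depth 28
  add 146.83.14.0/24 -> H0 at depth 24
  add 146.83.8.0/21 -> H2 at depth 21
  add 146.83.14.152/32 -> H2 at depth 32
  del 200.0.0.0/8 (clear depth 8)
  lookup 146.83.14.2: bits 100100100101001100001110 walk d0:H0→d1:-→d2:-→d3:-→d4:-→d5:-→d6:-→d7:-→d8:-→d9:-→d10:-→d11:-→d12:-→d13:-→d14:-→d15:-→d16:-→d17:-→d18:-→d19:-→d20:-→d21:H2→d22:-→d23:-→d24:H0 -> H0
  del 146.83.14.152/32 (clear depth 32)

== LOOKUPS ==
["H2","H2","H0","H1","H1","H2","H0"]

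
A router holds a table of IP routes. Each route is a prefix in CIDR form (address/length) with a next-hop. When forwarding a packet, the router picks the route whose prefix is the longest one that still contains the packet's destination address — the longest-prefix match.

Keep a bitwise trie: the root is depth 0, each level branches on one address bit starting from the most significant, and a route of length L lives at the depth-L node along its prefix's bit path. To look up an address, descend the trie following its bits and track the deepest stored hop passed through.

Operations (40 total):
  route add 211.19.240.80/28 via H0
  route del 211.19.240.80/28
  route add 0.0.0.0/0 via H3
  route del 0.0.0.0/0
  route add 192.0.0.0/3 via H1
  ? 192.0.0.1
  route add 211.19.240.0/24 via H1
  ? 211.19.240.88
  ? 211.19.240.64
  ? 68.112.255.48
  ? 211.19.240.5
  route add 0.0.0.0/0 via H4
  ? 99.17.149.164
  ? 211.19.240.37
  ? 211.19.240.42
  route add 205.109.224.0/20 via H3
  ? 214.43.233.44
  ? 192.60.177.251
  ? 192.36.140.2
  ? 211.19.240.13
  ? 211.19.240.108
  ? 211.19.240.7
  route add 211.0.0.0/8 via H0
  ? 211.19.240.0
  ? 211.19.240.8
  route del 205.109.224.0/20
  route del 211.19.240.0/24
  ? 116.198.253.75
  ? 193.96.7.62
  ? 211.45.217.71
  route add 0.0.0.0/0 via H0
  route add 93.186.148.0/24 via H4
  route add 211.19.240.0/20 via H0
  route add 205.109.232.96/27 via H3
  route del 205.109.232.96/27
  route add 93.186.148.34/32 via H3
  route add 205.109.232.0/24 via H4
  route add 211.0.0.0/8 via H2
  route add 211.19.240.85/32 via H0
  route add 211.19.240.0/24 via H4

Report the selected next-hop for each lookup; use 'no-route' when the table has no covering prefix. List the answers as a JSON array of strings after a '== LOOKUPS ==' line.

Process each operation:
  add 211.19.240.80/28 -> H0 at depth 28
  - 211.19.240.80/28 clear@28
  add 0.0.0.0/0 -> H3 at depth 0
  - 0.0.0.0/0 clear@0
  add 192.0.0.0/3 -> H1 at depth 3
  lookup 192.0.0.1: bits 110 walk d0:-→d1:-→d2:-→d3:H1 -> H1
  add 211.19.240.0/24 -> H1 at depth 24
  lookup 211.19.240.88: bits 1101001100010011111100000101 walk d0:-→d1:-→d2:-→d3:H1→d4:-→d5:-→d6:-→d7:-→d8:-→d9:-→d10:-→d11:-→d12:-→d13:-→d14:-→d15:-→d16:-→d17:-→d18:-→d19:-→d20:-→d21:-→d22:-→d23:-→d24:H1→d25:-→d26:-→d27:-→d28:- -> H1
  lookup 211.19.240.64: bits 110100110001001111110000010 walk d0:-→d1:-→d2:-→d3:H1→d4:-→d5:-→d6:-→d7:-→d8:-→d9:-→d10:-→d11:-→d12:-→d13:-→d14:-→d15:-→d16:-→d17:-→d18:-→d19:-→d20:-→d21:-→d22:-→d23:-→d24:H1→d25:-→d26:-→d27:- -> H1
  lookup 68.112.255.48: bits ε walk d0:- -> no-route
  lookup 211.19.240.5: bits 1101001100010011111100000 walk d0:-→d1:-→d2:-→d3:H1→d4:-→d5:-→d6:-→d7:-→d8:-→d9:-→d10:-→d11:-→d12:-→d13:-→d14:-→d15:-→d16:-→d17:-→d18:-→d19:-→d20:-→d21:-→d22:-→d23:-→d24:H1→d25:- -> H1
  add 0.0.0.0/0 -> H4 at depth 0
  lookup 99.17.149.164: bits ε walk d0:H4 -> H4
  lookup 211.19.240.37: bits 1101001100010011111100000 walk d0:H4→d1:-→d2:-→d3:H1→d4:-→d5:-→d6:-→d7:-→d8:-→d9:-→d10:-→d11:-→d12:-→d13:-→d14:-→d15:-→d16:-→d17:-→d18:-→d19:-→d20:-→d21:-→d22:-→d23:-→d24:H1→d25:- -> H1
  lookup 211.19.240.42: bits 1101001100010011111100000 walk d0:H4→d1:-→d2:-→d3:H1→d4:-→d5:-→d6:-→d7:-→d8:-→d9:-→d10:-→d11:-→d12:-→d13:-→d14:-→d15:-→d16:-→d17:-→d18:-→d19:-→d20:-→d21:-→d22:-→d23:-→d24:H1→d25:- -> H1
  add 205.109.224.0/20 -> H3 at depth 20
  lookup 214.43.233.44: bits 11010 walk d0:H4→d1:-→d2:-→d3:H1→d4:-→d5:- -> H1
  lookup 192.60.177.251: bits 1100 walk d0:H4→d1:-→d2:-→d3:H1→d4:- -> H1
  lookup 192.36.140.2: bits 1100 walk d0:H4→d1:-→d2:-→d3:H1→d4:- -> H1
  lookup 211.19.240.13: bits 1101001100010011111100000 walk d0:H4→d1:-→d2:-→d3:H1→d4:-→d5:-→d6:-→d7:-→d8:-→d9:-→d10:-→d11:-→d12:-→d13:-→d14:-→d15:-→d16:-→d17:-→d18:-→d19:-→d20:-→d21:-→d22:-→d23:-→d24:H1→d25:- -> H1
  lookup 211.19.240.108: bits 11010011000100111111000001 walk d0:H4→d1:-→d2:-→d3:H1→d4:-→d5:-→d6:-→d7:-→d8:-→d9:-→d10:-→d11:-→d12:-→d13:-→d14:-→d15:-→d16:-→d17:-→d18:-→d19:-→d20:-→d21:-→d22:-→d23:-→d24:H1→d25:-→d26:- -> H1
  lookup 211.19.240.7: bits 1101001100010011111100000 walk d0:H4→d1:-→d2:-→d3:H1→d4:-→d5:-→d6:-→d7:-→d8:-→d9:-→d10:-→d11:-→d12:-→d13:-→d14:-→d15:-→d16:-→d17:-→d18:-→d19:-→d20:-→d21:-→d22:-→d23:-→d24:H1→d25:- -> H1
  add 211.0.0.0/8 -> H0 at depth 8
  lookup 211.19.240.0: bits 1101001100010011111100000 walk d0:H4→d1:-→d2:-→d3:H1→d4:-→d5:-→d6:-→d7:-→d8:H0→d9:-→d10:-→d11:-→d12:-→d13:-→d14:-→d15:-→d16:-→d17:-→d18:-→d19:-→d20:-→d21:-→d22:-→d23:-→d24:H1→d25:- -> H1
  lookup 211.19.240.8: bits 1101001100010011111100000 walk d0:H4→d1:-→d2:-→d3:H1→d4:-→d5:-→d6:-→d7:-→d8:H0→d9:-→d10:-→d11:-→d12:-→d13:-→d14:-→d15:-→d16:-→d17:-→d18:-→d19:-→d20:-→d21:-→d22:-→d23:-→d24:H1→d25:- -> H1
  - 205.109.224.0/20 clear@20
  - 211.19.240.0/24 clear@24
  lookup 116.198.253.75: bits ε walk d0:H4 -> H4
  lookup 193.96.7.62: bits 1100 walk d0:H4→d1:-→d2:-→d3:H1→d4:- -> H1
  lookup 211.45.217.71: bits 1101001100 walk d0:H4→d1:-→d2:-→d3:H1→d4:-→d5:-→d6:-→d7:-→d8:H0→d9:-→d10:- -> H0
  add 0.0.0.0/0 -> H0 at depth 0
  add 93.186.148.0/24 -> H4 at depth 24
  add 211.19.240.0/20 -> H0 at depth 20
  add 205.109.232.96/27 -> H3 at depth 27
  - 205.109.232.96/27 clear@27
  add 93.186.148.34/32 -> H3 at depth 32
  add 205.109.232.0/24 -> H4 at depth 24
  add 211.0.0.0/8 -> H2 at depth 8
  add 211.19.240.85/32 -> H0 at depth 32
  add 211.19.240.0/24 -> H4 at depth 24

== LOOKUPS ==
["H1","H1","H1","no-route","H1","H4","H1","H1","H1","H1","H1","H1","H1","H1","H1","H1","H4","H1","H0"]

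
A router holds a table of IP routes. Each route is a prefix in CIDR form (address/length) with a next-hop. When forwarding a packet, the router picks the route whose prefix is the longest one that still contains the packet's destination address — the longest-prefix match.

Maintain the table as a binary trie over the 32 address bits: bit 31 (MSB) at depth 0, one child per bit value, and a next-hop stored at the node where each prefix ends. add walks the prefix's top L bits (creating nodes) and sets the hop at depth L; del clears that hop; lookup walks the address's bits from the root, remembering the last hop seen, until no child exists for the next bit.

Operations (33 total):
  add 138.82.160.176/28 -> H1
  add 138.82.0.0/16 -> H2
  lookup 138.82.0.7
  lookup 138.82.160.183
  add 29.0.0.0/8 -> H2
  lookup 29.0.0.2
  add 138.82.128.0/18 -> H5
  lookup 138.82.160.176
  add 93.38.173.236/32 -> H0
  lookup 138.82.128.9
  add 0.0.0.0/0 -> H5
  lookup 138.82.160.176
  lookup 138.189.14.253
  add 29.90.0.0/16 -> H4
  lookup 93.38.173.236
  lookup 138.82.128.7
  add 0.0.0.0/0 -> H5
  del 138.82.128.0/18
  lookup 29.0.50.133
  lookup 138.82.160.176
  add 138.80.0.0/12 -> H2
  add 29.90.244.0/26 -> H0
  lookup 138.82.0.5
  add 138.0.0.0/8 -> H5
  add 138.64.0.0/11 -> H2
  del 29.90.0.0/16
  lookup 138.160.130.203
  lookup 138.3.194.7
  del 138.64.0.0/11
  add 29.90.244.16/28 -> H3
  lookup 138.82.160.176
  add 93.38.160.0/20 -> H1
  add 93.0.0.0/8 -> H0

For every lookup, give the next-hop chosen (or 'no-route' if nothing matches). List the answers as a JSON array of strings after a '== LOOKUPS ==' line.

Apply in order:
  + 138.82.160.176/28 (H1) depth=28
  + 138.82.0.0/16 (H2) depth=16
  Q 138.82.0.7: descend 1000101001010010 ; hops seen [H2] ; pick H2
  Q 138.82.160.183: descend 1000101001010010101000001011 ; hops seen [H2,H1] ; pick H1
  + 29.0.0.0/8 (H2) depth=8
  Q 29.0.0.2: descend 00011101 ; hops seen [H2] ; pick H2
  + 138.82.128.0/18 (H5) depth=18
  Q 138.82.160.176: descend 1000101001010010101000001011 ; hops seen [H2,H5,H1] ; pick H1
  + 93.38.173.236/32 (H0) depth=32
  Q 138.82.128.9: descend 100010100101001010 ; hops seen [H2,H5] ; pick H5
  + 0.0.0.0/0 (H5) depth=0
  Q 138.82.160.176: descend 1000101001010010101000001011 ; hops seen [H5,H2,H5,H1] ; pick H1
  Q 138.189.14.253: descend 10001010 ; hops seen [H5] ; pick H5
  + 29.90.0.0/16 (H4) depth=16
  Q 93.38.173.236: descend 01011101001001101010110111101100 ; hops seen [H5,H0] ; pick H0
  Q 138.82.128.7: descend 100010100101001010 ; hops seen [H5,H2,H5] ; pick H5
  + 0.0.0.0/0 (H5) depth=0
  - 138.82.128.0/18 clear@18
  Q 29.0.50.133: descend 000111010 ; hops seen [H5,H2] ; pick H2
  Q 138.82.160.176: descend 1000101001010010101000001011 ; hops seen [H5,H2,H1] ; pick H1
  + 138.80.0.0/12 (H2) depth=12
  + 29.90.244.0/26 (H0) depth=26
  Q 138.82.0.5: descend 1000101001010010 ; hops seen [H5,H2,H2] ; pick H2
  + 138.0.0.0/8 (H5) depth=8
  + 138.64.0.0/11 (H2) depth=11
  - 29.90.0.0/16 clear@16
  Q 138.160.130.203: descend 10001010 ; hops seen [H5,H5] ; pick H5
  Q 138.3.194.7: descend 100010100 ; hops seen [H5,H5] ; pick H5
  - 138.64.0.0/11 clear@11
  + 29.90.244.16/28 (H3) depth=28
  Q 138.82.160.176: descend 1000101001010010101000001011 ; hops seen [H5,H5,H2,H2,H1] ; pick H1
  + 93.38.160.0/20 (H1) depth=20
  + 93.0.0.0/8 (H0) depth=8

== LOOKUPS ==
["H2","H1","H2","H1","H5","H1","H5","H0","H5","H2","H1","H2","H5","H5","H1"]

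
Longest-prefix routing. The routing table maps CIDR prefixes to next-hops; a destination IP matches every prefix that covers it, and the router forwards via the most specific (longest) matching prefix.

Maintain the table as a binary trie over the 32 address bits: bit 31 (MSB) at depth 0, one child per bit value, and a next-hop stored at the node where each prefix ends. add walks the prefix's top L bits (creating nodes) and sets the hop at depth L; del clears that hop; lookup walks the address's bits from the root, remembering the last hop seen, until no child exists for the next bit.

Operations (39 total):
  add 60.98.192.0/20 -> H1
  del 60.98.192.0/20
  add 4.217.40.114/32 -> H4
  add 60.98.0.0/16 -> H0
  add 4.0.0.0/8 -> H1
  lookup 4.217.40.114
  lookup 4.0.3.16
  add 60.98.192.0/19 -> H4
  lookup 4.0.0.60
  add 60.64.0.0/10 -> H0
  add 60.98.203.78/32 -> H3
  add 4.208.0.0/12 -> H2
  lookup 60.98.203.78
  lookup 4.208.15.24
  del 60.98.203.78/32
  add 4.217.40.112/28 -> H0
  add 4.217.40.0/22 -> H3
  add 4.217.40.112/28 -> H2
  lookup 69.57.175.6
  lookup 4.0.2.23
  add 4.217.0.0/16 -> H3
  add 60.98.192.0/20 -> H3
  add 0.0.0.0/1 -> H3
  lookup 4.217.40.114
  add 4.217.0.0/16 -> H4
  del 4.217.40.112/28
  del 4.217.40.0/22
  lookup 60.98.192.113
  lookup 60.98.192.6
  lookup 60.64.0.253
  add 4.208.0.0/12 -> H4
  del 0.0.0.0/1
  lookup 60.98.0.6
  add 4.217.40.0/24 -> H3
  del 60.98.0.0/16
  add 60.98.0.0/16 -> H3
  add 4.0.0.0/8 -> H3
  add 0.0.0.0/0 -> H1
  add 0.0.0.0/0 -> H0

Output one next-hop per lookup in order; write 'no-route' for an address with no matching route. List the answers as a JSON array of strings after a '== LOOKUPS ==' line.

Process each operation:
  add 60.98.192.0/20 -> H1 at depth 20
  - 60.98.192.0/20 clear@20
  add 4.217.40.114/32 -> H4 at depth 32
  add 60.98.0.0/16 -> H0 at depth 16
  add 4.0.0.0/8 -> H1 at depth 8
  lookup 4.217.40.114: bits 00000100110110010010100001110010 walk d0:-→d1:-→d2:-→d3:-→d4:-→d5:-→d6:-→d7:-→d8:H1→d9:-→d10:-→d11:-→d12:-→d13:-→d14:-→d15:-→d16:-→d17:-→d18:-→d19:-→d20:-→d21:-→d22:-→d23:-→d24:-→d25:-→d26:-→d27:-→d28:-→d29:-→d30:-→d31:-→d32:H4 -> H4
  lookup 4.0.3.16: bits 00000100 walk d0:-→d1:-→d2:-→d3:-→d4:-→d5:-→d6:-→d7:-→d8:H1 -> H1
  add 60.98.192.0/19 -> H4 at depth 19
  lookup 4.0.0.60: bits 00000100 walk d0:-→d1:-→d2:-→d3:-→d4:-→d5:-→d6:-→d7:-→d8:H1 -> H1
  add 60.64.0.0/10 -> H0 at depth 10
  add 60.98.203.78/32 -> H3 at depth 32
  add 4.208.0.0/12 -> H2 at depth 12
  lookup 60.98.203.78: bits 00111100011000101100101101001110 walk d0:-→d1:-→d2:-→d3:-→d4:-→d5:-→d6:-→d7:-→d8:-→d9:-→d10:H0→d11:-→d12:-→d13:-→d14:-→d15:-→d16:H0→d17:-→d18:-→d19:H4→d20:-→d21:-→d22:-→d23:-→d24:-→d25:-→d26:-→d27:-→d28:-→d29:-→d30:-→d31:-→d32:H3 -> H3
  lookup 4.208.15.24: bits 000001001101 walk d0:-→d1:-→d2:-→d3:-→d4:-→d5:-→d6:-→d7:-→d8:H1→d9:-→d10:-→d11:-→d12:H2 -> H2
  - 60.98.203.78/32 clear@32
  add 4.217.40.112/28 -> H0 at depth 28
  add 4.217.40.0/22 -> H3 at depth 22
  add 4.217.40.112/28 -> H2 at depth 28
  lookup 69.57.175.6: bits 0 walk d0:-→d1:- -> no-route
  lookup 4.0.2.23: bits 00000100 walk d0:-→d1:-→d2:-→d3:-→d4:-→d5:-→d6:-→d7:-→d8:H1 -> H1
  add 4.217.0.0/16 -> H3 at depth 16
  add 60.98.192.0/20 -> H3 at depth 20
  add 0.0.0.0/1 -> H3 at depth 1
  lookup 4.217.40.114: bits 00000100110110010010100001110010 walk d0:-→d1:H3→d2:-→d3:-→d4:-→d5:-→d6:-→d7:-→d8:H1→d9:-→d10:-→d11:-→d12:H2→d13:-→d14:-→d15:-→d16:H3→d17:-→d18:-→d19:-→d20:-→d21:-→d22:H3→d23:-→d24:-→d25:-→d26:-→d27:-→d28:H2→d29:-→d30:-→d31:-→d32:H4 -> H4
  add 4.217.0.0/16 -> H4 at depth 16
  - 4.217.40.112/28 clear@28
  - 4.217.40.0/22 clear@22
  lookup 60.98.192.113: bits 00111100011000101100 walk d0:-→d1:H3→d2:-→d3:-→d4:-→d5:-→d6:-→d7:-→d8:-→d9:-→d10:H0→d11:-→d12:-→d13:-→d14:-→d15:-→d16:H0→d17:-→d18:-→d19:H4→d20:H3 -> H3
  lookup 60.98.192.6: bits 00111100011000101100 walk d0:-→d1:H3→d2:-→d3:-→d4:-→d5:-→d6:-→d7:-→d8:-→d9:-→d10:H0→d11:-→d12:-→d13:-→d14:-→d15:-→d16:H0→d17:-→d18:-→d19:H4→d20:H3 -> H3
  lookup 60.64.0.253: bits 0011110001 walk d0:-→d1:H3→d2:-→d3:-→d4:-→d5:-→d6:-→d7:-→d8:-→d9:-→d10:H0 -> H0
  add 4.208.0.0/12 -> H4 at depth 12
  - 0.0.0.0/1 clear@1
  lookup 60.98.0.6: bits 0011110001100010 walk d0:-→d1:-→d2:-→d3:-→d4:-→d5:-→d6:-→d7:-→d8:-→d9:-→d10:H0→d11:-→d12:-→d13:-→d14:-→d15:-→d16:H0 -> H0
  add 4.217.40.0/24 -> H3 at depth 24
  - 60.98.0.0/16 clear@16
  add 60.98.0.0/16 -> H3 at depth 16
  add 4.0.0.0/8 -> H3 at depth 8
  add 0.0.0.0/0 -> H1 at depth 0
  add 0.0.0.0/0 -> H0 at depth 0

== LOOKUPS ==
["H4","H1","H1","H3","H2","no-route","H1","H4","H3","H3","H0","H0"]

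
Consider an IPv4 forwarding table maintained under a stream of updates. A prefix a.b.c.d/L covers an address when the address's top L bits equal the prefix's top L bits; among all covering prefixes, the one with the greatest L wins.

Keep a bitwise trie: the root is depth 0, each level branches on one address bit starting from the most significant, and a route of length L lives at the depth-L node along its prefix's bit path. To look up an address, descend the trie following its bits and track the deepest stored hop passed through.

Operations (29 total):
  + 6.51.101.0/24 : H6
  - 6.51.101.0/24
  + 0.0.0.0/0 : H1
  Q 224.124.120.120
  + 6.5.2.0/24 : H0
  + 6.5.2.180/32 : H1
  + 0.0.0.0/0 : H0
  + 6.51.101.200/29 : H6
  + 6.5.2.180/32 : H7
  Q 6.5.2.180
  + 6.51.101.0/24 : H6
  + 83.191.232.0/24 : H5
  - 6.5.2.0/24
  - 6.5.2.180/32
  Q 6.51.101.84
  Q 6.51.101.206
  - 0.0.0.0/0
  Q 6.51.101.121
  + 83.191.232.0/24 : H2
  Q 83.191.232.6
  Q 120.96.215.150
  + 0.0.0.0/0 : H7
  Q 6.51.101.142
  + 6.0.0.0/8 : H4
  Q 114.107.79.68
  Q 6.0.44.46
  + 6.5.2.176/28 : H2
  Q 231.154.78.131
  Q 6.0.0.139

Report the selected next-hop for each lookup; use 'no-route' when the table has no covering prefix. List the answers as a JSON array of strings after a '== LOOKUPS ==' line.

Process each operation:
  add 6.51.101.0/24 -> H6 at depth 24
  - 6.51.101.0/24 clear@24
  add 0.0.0.0/0 -> H1 at depth 0
  ? 224.124.120.120  path d0:H1  best=H1
  add 6.5.2.0/24 -> H0 at depth 24
  add 6.5.2.180/32 -> H1 at depth 32
  add 0.0.0.0/0 -> H0 at depth 0
  add 6.51.101.200/29 -> H6 at depth 29
  add 6.5.2.180/32 -> H7 at depth 32
  ? 6.5.2.180  path d0:H0→d1:-→d2:-→d3:-→d4:-→d5:-→d6:-→d7:-→d8:-→d9:-→d10:-→d11:-→d12:-→d13:-→d14:-→d15:-→d16:-→d17:-→d18:-→d19:-→d20:-→d21:-→d22:-→d23:-→d24:H0→d25:-→d26:-→d27:-→d28:-→d29:-→d30:-→d31:-→d32:H7  best=H7
  add 6.51.101.0/24 -> H6 at depth 24
  add 83.191.232.0/24 -> H5 at depth 24
  - 6.5.2.0/24 clear@24
  - 6.5.2.180/32 clear@32
  ? 6.51.101.84  path d0:H0→d1:-→d2:-→d3:-→d4:-→d5:-→d6:-→d7:-→d8:-→d9:-→d10:-→d11:-→d12:-→d13:-→d14:-→d15:-→d16:-→d17:-→d18:-→d19:-→d20:-→d21:-→d22:-→d23:-→d24:H6  best=H6
  ? 6.51.101.206  path d0:H0→d1:-→d2:-→d3:-→d4:-→d5:-→d6:-→d7:-→d8:-→d9:-→d10:-→d11:-→d12:-→d13:-→d14:-→d15:-→d16:-→d17:-→d18:-→d19:-→d20:-→d21:-→d22:-→d23:-→d24:H6→d25:-→d26:-→d27:-→d28:-→d29:H6  best=H6
  - 0.0.0.0/0 clear@0
  ? 6.51.101.121  path d0:-→d1:-→d2:-→d3:-→d4:-→d5:-→d6:-→d7:-→d8:-→d9:-→d10:-→d11:-→d12:-→d13:-→d14:-→d15:-→d16:-→d17:-→d18:-→d19:-→d20:-→d21:-→d22:-→d23:-→d24:H6  best=H6
  add 83.191.232.0/24 -> H2 at depth 24
  ? 83.191.232.6  path d0:-→d1:-→d2:-→d3:-→d4:-→d5:-→d6:-→d7:-→d8:-→d9:-→d10:-→d11:-→d12:-→d13:-→d14:-→d15:-→d16:-→d17:-→d18:-→d19:-→d20:-→d21:-→d22:-→d23:-→d24:H2  best=H2
  ? 120.96.215.150  path d0:-→d1:-→d2:-  best=no-route
  add 0.0.0.0/0 -> H7 at depth 0
  ? 6.51.101.142  path d0:H7→d1:-→d2:-→d3:-→d4:-→d5:-→d6:-→d7:-→d8:-→d9:-→d10:-→d11:-→d12:-→d13:-→d14:-→d15:-→d16:-→d17:-→d18:-→d19:-→d20:-→d21:-→d22:-→d23:-→d24:H6→d25:-  best=H6
  add 6.0.0.0/8 -> H4 at depth 8
  ? 114.107.79.68  path d0:H7→d1:-→d2:-  best=H7
  ? 6.0.44.46  path d0:H7→d1:-→d2:-→d3:-→d4:-→d5:-→d6:-→d7:-→d8:H4→d9:-→d10:-→d11:-→d12:-→d13:-  best=H4
  add 6.5.2.176/28 -> H2 at depth 28
  ? 231.154.78.131  path d0:H7  best=H7
  ? 6.0.0.139  path d0:H7→d1:-→d2:-→d3:-→d4:-→d5:-→d6:-→d7:-→d8:H4→d9:-→d10:-→d11:-→d12:-→d13:-  best=H4

== LOOKUPS ==
["H1","H7","H6","H6","H6","H2","no-route","H6","H7","H4","H7","H4"]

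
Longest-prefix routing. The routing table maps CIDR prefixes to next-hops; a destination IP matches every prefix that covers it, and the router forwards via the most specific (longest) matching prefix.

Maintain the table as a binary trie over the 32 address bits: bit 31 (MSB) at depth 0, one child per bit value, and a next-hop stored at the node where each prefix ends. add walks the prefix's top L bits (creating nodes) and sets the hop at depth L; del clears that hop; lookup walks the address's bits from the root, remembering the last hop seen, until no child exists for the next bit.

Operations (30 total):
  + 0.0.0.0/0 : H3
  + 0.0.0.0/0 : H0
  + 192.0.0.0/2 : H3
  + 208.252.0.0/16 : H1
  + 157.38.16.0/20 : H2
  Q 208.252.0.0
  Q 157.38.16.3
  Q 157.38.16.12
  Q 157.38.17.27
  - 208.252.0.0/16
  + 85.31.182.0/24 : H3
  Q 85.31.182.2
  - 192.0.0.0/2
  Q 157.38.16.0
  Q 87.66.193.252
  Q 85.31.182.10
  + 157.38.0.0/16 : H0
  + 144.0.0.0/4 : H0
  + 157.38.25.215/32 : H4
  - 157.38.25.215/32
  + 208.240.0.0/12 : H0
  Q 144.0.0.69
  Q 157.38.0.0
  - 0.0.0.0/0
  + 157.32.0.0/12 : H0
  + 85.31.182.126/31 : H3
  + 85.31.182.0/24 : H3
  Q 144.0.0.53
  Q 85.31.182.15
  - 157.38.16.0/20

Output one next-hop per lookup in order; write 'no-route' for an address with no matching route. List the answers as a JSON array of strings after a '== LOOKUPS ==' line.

Apply in order:
  add 0.0.0.0/0 -> H3 at depth 0
  add 0.0.0.0/0 -> H0 at depth 0
  add 192.0.0.0/2 -> H3 at depth 2
  add 208.252.0.0/16 -> H1 at depth 16
  add 157.38.16.0/20 -> H2 at depth 20
  ? 208.252.0.0  path d0:H0→d1:-→d2:H3→d3:-→d4:-→d5:-→d6:-→d7:-→d8:-→d9:-→d10:-→d11:-→d12:-→d13:-→d14:-→d15:-→d16:H1  best=H1
  ? 157.38.16.3  path d0:H0→d1:-→d2:-→d3:-→d4:-→d5:-→d6:-→d7:-→d8:-→d9:-→d10:-→d11:-→d12:-→d13:-→d14:-→d15:-→d16:-→d17:-→d18:-→d19:-→d20:H2  best=H2
  ? 157.38.16.12  path d0:H0→d1:-→d2:-→d3:-→d4:-→d5:-→d6:-→d7:-→d8:-→d9:-→d10:-→d11:-→d12:-→d13:-→d14:-→d15:-→d16:-→d17:-→d18:-→d19:-→d20:H2  best=H2
  ? 157.38.17.27  path d0:H0→d1:-→d2:-→d3:-→d4:-→d5:-→d6:-→d7:-→d8:-→d9:-→d10:-→d11:-→d12:-→d13:-→d14:-→d15:-→d16:-→d17:-→d18:-→d19:-→d20:H2  best=H2
  - 208.252.0.0/16 clear@16
  add 85.31.182.0/24 -> H3 at depth 24
  ? 85.31.182.2  path d0:H0→d1:-→d2:-→d3:-→d4:-→d5:-→d6:-→d7:-→d8:-→d9:-→d10:-→d11:-→d12:-→d13:-→d14:-→d15:-→d16:-→d17:-→d18:-→d19:-→d20:-→d21:-→d22:-→d23:-→d24:H3  best=H3
  - 192.0.0.0/2 clear@2
  ? 157.38.16.0  path d0:H0→d1:-→d2:-→d3:-→d4:-→d5:-→d6:-→d7:-→d8:-→d9:-→d10:-→d11:-→d12:-→d13:-→d14:-→d15:-→d16:-→d17:-→d18:-→d19:-→d20:H2  best=H2
  ? 87.66.193.252  path d0:H0→d1:-→d2:-→d3:-→d4:-→d5:-→d6:-  best=H0
  ? 85.31.182.10  path d0:H0→d1:-→d2:-→d3:-→d4:-→d5:-→d6:-→d7:-→d8:-→d9:-→d10:-→d11:-→d12:-→d13:-→d14:-→d15:-→d16:-→d17:-→d18:-→d19:-→d20:-→d21:-→d22:-→d23:-→d24:H3  best=H3
  add 157.38.0.0/16 -> H0 at depth 16
  add 144.0.0.0/4 -> H0 at depth 4
  add 157.38.25.215/32 -> H4 at depth 32
  - 157.38.25.215/32 clear@32
  add 208.240.0.0/12 -> H0 at depth 12
  ? 144.0.0.69  path d0:H0→d1:-→d2:-→d3:-→d4:H0  best=H0
  ? 157.38.0.0  path d0:H0→d1:-→d2:-→d3:-→d4:H0→d5:-→d6:-→d7:-→d8:-→d9:-→d10:-→d11:-→d12:-→d13:-→d14:-→d15:-→d16:H0→d17:-→d18:-→d19:-  best=H0
  - 0.0.0.0/0 clear@0
  add 157.32.0.0/12 -> H0 at depth 12
  add 85.31.182.126/31 -> H3 at depth 31
  add 85.31.182.0/24 -> H3 at depth 24
  ? 144.0.0.53  path d0:-→d1:-→d2:-→d3:-→d4:H0  best=H0
  ? 85.31.182.15  path d0:-→d1:-→d2:-→d3:-→d4:-→d5:-→d6:-→d7:-→d8:-→d9:-→d10:-→d11:-→d12:-→d13:-→d14:-→d15:-→d16:-→d17:-→d18:-→d19:-→d20:-→d21:-→d22:-→d23:-→d24:H3→d25:-  best=H3
  - 157.38.16.0/20 clear@20

== LOOKUPS ==
["H1","H2","H2","H2","H3","H2","H0","H3","H0","H0","H0","H3"]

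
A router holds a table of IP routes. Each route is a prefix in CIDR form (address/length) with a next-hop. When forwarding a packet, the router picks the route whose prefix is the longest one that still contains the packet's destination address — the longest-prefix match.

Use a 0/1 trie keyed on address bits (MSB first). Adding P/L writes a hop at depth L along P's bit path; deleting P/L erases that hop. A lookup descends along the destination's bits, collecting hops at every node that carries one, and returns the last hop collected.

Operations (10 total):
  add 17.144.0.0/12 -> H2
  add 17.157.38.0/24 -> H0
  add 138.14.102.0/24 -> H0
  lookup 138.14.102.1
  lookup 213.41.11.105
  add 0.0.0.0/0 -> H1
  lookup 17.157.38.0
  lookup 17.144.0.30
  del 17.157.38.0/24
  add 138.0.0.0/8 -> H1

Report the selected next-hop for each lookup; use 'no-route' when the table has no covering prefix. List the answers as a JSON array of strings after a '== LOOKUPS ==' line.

Trace:
  add 17.144.0.0/12 -> H2 at depth 12
  add 17.157.38.0/24 -> H0 at depth 24
  add 138.14.102.0/24 -> H0 at depth 24
  ? 138.14.102.1  path d0:-→d1:-→d2:-→d3:-→d4:-→d5:-→d6:-→d7:-→d8:-→d9:-→d10:-→d11:-→d12:-→d13:-→d14:-→d15:-→d16:-→d17:-→d18:-→d19:-→d20:-→d21:-→d22:-→d23:-→d24:H0  best=H0
  ? 213.41.11.105  path d0:-→d1:-  best=no-route
  add 0.0.0.0/0 -> H1 at depth 0
  ? 17.157.38.0  path d0:H1→d1:-→d2:-→d3:-→d4:-→d5:-→d6:-→d7:-→d8:-→d9:-→d10:-→d11:-→d12:H2→d13:-→d14:-→d15:-→d16:-→d17:-→d18:-→d19:-→d20:-→d21:-→d22:-→d23:-→d24:H0  best=H0
  ? 17.144.0.30  path d0:H1→d1:-→d2:-→d3:-→d4:-→d5:-→d6:-→d7:-→d8:-→d9:-→d10:-→d11:-→d12:H2  best=H2
  - 17.157.38.0/24 clear@24
  add 138.0.0.0/8 -> H1 at depth 8

== LOOKUPS ==
["H0","no-route","H0","H2"]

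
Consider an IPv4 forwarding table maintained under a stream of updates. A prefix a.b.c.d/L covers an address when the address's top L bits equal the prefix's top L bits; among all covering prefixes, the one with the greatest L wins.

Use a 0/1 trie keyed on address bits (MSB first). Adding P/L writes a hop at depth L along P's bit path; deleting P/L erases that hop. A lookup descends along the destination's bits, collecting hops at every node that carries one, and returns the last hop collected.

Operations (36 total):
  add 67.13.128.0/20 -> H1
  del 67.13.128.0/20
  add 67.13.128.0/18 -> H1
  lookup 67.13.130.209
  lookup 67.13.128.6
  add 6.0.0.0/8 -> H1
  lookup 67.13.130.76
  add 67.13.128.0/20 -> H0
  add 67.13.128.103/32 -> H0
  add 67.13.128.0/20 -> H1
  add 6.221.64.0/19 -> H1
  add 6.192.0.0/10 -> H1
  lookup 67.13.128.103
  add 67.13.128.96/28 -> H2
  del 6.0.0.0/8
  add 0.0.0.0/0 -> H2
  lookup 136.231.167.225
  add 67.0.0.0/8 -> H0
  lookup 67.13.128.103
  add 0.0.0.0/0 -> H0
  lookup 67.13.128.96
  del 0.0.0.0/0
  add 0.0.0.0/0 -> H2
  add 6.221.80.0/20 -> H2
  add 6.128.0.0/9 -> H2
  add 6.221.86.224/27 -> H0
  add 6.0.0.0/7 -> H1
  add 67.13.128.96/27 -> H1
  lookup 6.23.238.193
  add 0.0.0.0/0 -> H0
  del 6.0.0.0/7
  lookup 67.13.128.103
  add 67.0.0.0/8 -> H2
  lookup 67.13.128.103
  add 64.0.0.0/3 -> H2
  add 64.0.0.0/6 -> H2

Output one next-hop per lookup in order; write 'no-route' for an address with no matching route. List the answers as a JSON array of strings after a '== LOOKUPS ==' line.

Trace:
  add 67.13.128.0/20 -> H1 at depth 20
  - 67.13.128.0/20 clear@20
  add 67.13.128.0/18 -> H1 at depth 18
  ? 67.13.130.209  path d0:-→d1:-→d2:-→d3:-→d4:-→d5:-→d6:-→d7:-→d8:-→d9:-→d10:-→d11:-→d12:-→d13:-→d14:-→d15:-→d16:-→d17:-→d18:H1→d19:-→d20:-  best=H1
  ? 67.13.128.6  path d0:-→d1:-→d2:-→d3:-→d4:-→d5:-→d6:-→d7:-→d8:-→d9:-→d10:-→d11:-→d12:-→d13:-→d14:-→d15:-→d16:-→d17:-→d18:H1→d19:-→d20:-  best=H1
  add 6.0.0.0/8 -> H1 at depth 8
  ? 67.13.130.76  path d0:-→d1:-→d2:-→d3:-→d4:-→d5:-→d6:-→d7:-→d8:-→d9:-→d10:-→d11:-→d12:-→d13:-→d14:-→d15:-→d16:-→d17:-→d18:H1→d19:-→d20:-  best=H1
  add 67.13.128.0/20 -> H0 at depth 20
  add 67.13.128.103/32 -> H0 at depth 32
  add 67.13.128.0/20 -> H1 at depth 20
  add 6.221.64.0/19 -> H1 at depth 19
  add 6.192.0.0/10 -> H1 at depth 10
  ? 67.13.128.103  path d0:-→d1:-→d2:-→d3:-→d4:-→d5:-→d6:-→d7:-→d8:-→d9:-→d10:-→d11:-→d12:-→d13:-→d14:-→d15:-→d16:-→d17:-→d18:H1→d19:-→d20:H1→d21:-→d22:-→d23:-→d24:-→d25:-→d26:-→d27:-→d28:-→d29:-→d30:-→d31:-→d32:H0  best=H0
  add 67.13.128.96/28 -> H2 at depth 28
  - 6.0.0.0/8 clear@8
  add 0.0.0.0/0 -> H2 at depth 0
  ? 136.231.167.225  path d0:H2  best=H2
  add 67.0.0.0/8 -> H0 at depth 8
  ? 67.13.128.103  path d0:H2→d1:-→d2:-→d3:-→d4:-→d5:-→d6:-→d7:-→d8:H0→d9:-→d10:-→d11:-→d12:-→d13:-→d14:-→d15:-→d16:-→d17:-→d18:H1→d19:-→d20:H1→d21:-→d22:-→d23:-→d24:-→d25:-→d26:-→d27:-→d28:H2→d29:-→d30:-→d31:-→d32:H0  best=H0
  add 0.0.0.0/0 -> H0 at depth 0
  ? 67.13.128.96  path d0:H0→d1:-→d2:-→d3:-→d4:-→d5:-→d6:-→d7:-→d8:H0→d9:-→d10:-→d11:-→d12:-→d13:-→d14:-→d15:-→d16:-→d17:-→d18:H1→d19:-→d20:H1→d21:-→d22:-→d23:-→d24:-→d25:-→d26:-→d27:-→d28:H2→d29:-  best=H2
  - 0.0.0.0/0 clear@0
  add 0.0.0.0/0 -> H2 at depth 0
  add 6.221.80.0/20 -> H2 at depth 20
  add 6.128.0.0/9 -> H2 at depth 9
  add 6.221.86.224/27 -> H0 at depth 27
  add 6.0.0.0/7 -> H1 at depth 7
  add 67.13.128.96/27 -> H1 at depth 27
  ? 6.23.238.193  path d0:H2→d1:-→d2:-→d3:-→d4:-→d5:-→d6:-→d7:H1→d8:-  best=H1
  add 0.0.0.0/0 -> H0 at depth 0
  - 6.0.0.0/7 clear@7
  ? 67.13.128.103  path d0:H0→d1:-→d2:-→d3:-→d4:-→d5:-→d6:-→d7:-→d8:H0→d9:-→d10:-→d11:-→d12:-→d13:-→d14:-→d15:-→d16:-→d17:-→d18:H1→d19:-→d20:H1→d21:-→d22:-→d23:-→d24:-→d25:-→d26:-→d27:H1→d28:H2→d29:-→d30:-→d31:-→d32:H0  best=H0
  add 67.0.0.0/8 -> H2 at depth 8
  ? 67.13.128.103  path d0:H0→d1:-→d2:-→d3:-→d4:-→d5:-→d6:-→d7:-→d8:H2→d9:-→d10:-→d11:-→d12:-→d13:-→d14:-→d15:-→d16:-→d17:-→d18:H1→d19:-→d20:H1→d21:-→d22:-→d23:-→d24:-→d25:-→d26:-→d27:H1→d28:H2→d29:-→d30:-→d31:-→d32:H0  best=H0
  add 64.0.0.0/3 -> H2 at depth 3
  add 64.0.0.0/6 -> H2 at depth 6

== LOOKUPS ==
["H1","H1","H1","H0","H2","H0","H2","H1","H0","H0"]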